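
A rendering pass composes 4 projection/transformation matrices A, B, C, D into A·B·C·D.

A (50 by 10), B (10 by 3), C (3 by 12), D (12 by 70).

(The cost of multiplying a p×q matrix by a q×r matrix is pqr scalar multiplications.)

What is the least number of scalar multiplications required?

14520

Adjacent pairs: AB = 50·10·3 = 1500; BC = 10·3·12 = 360; CD = 3·12·70 = 2520.
Length 3: A..C: k=1: 0+360+50·10·12=6360; k=2: 1500+0+50·3·12=3300 → min 3300 | B..D: k=2: 0+2520+10·3·70=4620; k=3: 360+0+10·12·70=8760 → min 4620.
Length 4: A..D: k=1: 0+4620+50·10·70=39620; k=2: 1500+2520+50·3·70=14520; k=3: 3300+0+50·12·70=45300 → min 14520.
Optimal order: ((A·B)·(C·D)) with cost 14520.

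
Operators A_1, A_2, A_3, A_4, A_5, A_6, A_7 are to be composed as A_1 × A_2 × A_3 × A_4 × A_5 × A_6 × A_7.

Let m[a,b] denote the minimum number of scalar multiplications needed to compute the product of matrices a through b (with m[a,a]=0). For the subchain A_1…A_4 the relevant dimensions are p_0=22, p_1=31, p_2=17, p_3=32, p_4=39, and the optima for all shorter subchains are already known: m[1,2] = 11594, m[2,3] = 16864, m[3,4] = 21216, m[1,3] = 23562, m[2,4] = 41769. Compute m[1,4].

47396

m[1,4] = min over k∈[1,3] of m[1,k]+m[k+1,4]+p_{0}·p_k·p_{4}.
k=1: 0 + 41769 + 22·31·39 = 68367; k=2: 11594 + 21216 + 22·17·39 = 47396; k=3: 23562 + 0 + 22·32·39 = 51018.
Minimum: 47396 at k=2.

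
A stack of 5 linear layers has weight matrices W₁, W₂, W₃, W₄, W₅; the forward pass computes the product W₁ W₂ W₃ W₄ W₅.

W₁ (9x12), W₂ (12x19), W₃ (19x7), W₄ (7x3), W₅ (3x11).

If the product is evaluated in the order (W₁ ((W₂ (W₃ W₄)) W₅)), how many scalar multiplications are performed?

(W₃ W₄): 19×7 by 7×3 → 19×3, cost 19·7·3 = 399
(W₂ (W₃ W₄)): 12×19 by 19×3 → 12×3, cost 12·19·3 = 684; cumulative 1083
((W₂ (W₃ W₄)) W₅): 12×3 by 3×11 → 12×11, cost 12·3·11 = 396; cumulative 1479
(W₁ ((W₂ (W₃ W₄)) W₅)): 9×12 by 12×11 → 9×11, cost 9·12·11 = 1188; cumulative 2667
Total: 2667 scalar multiplications.

2667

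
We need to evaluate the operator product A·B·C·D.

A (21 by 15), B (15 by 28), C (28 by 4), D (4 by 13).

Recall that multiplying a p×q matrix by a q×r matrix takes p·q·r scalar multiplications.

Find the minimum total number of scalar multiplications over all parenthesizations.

Adjacent pairs: AB = 21·15·28 = 8820; BC = 15·28·4 = 1680; CD = 28·4·13 = 1456.
Length 3: A..C: k=1: 0+1680+21·15·4=2940; k=2: 8820+0+21·28·4=11172 → min 2940 | B..D: k=2: 0+1456+15·28·13=6916; k=3: 1680+0+15·4·13=2460 → min 2460.
Length 4: A..D: k=1: 0+2460+21·15·13=6555; k=2: 8820+1456+21·28·13=17920; k=3: 2940+0+21·4·13=4032 → min 4032.
Optimal order: ((A·(B·C))·D) with cost 4032.

4032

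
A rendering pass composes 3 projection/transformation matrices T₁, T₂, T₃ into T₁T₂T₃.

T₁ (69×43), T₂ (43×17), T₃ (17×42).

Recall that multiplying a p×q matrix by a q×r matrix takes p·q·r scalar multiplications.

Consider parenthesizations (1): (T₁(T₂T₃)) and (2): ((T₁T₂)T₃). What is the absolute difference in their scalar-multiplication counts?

55611

Order (1) = (T₁(T₂T₃)): (T₂T₃): 43×17 by 17×42 → 43×42, cost 43·17·42 = 30702; (T₁(T₂T₃)): 69×43 by 43×42 → 69×42, cost 69·43·42 = 124614; cumulative 155316. Total 155316.
Order (2) = ((T₁T₂)T₃): (T₁T₂): 69×43 by 43×17 → 69×17, cost 69·43·17 = 50439; ((T₁T₂)T₃): 69×17 by 17×42 → 69×42, cost 69·17·42 = 49266; cumulative 99705. Total 99705.
Difference: |155316 − 99705| = 55611.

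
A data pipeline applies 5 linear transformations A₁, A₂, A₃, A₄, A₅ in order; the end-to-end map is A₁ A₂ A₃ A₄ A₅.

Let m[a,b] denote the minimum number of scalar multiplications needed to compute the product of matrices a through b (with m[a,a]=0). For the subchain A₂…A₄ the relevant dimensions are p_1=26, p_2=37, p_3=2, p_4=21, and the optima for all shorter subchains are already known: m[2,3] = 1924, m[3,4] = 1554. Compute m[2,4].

3016

m[2,4] = min over k∈[2,3] of m[2,k]+m[k+1,4]+p_{1}·p_k·p_{4}.
k=2: 0 + 1554 + 26·37·21 = 21756; k=3: 1924 + 0 + 26·2·21 = 3016.
Minimum: 3016 at k=3.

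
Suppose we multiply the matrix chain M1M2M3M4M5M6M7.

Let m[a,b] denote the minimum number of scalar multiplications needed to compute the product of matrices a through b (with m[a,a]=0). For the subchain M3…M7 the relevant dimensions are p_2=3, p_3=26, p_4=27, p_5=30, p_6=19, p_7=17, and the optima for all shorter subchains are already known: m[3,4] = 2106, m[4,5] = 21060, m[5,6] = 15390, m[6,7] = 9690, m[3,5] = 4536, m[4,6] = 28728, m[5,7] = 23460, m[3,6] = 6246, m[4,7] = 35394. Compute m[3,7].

m[3,7] = min over k∈[3,6] of m[3,k]+m[k+1,7]+p_{2}·p_k·p_{7}.
k=3: 0 + 35394 + 3·26·17 = 36720; k=4: 2106 + 23460 + 3·27·17 = 26943; k=5: 4536 + 9690 + 3·30·17 = 15756; k=6: 6246 + 0 + 3·19·17 = 7215.
Minimum: 7215 at k=6.

7215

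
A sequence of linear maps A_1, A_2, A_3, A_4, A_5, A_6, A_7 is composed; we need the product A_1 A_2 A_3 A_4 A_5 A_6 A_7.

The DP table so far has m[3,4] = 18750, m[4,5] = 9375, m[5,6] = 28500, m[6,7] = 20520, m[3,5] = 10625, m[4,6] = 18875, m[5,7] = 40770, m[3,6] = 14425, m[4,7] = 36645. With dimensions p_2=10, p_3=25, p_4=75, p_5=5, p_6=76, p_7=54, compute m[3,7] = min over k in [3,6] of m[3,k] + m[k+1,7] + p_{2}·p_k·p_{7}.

33845

m[3,7] = min over k∈[3,6] of m[3,k]+m[k+1,7]+p_{2}·p_k·p_{7}.
k=3: 0 + 36645 + 10·25·54 = 50145; k=4: 18750 + 40770 + 10·75·54 = 100020; k=5: 10625 + 20520 + 10·5·54 = 33845; k=6: 14425 + 0 + 10·76·54 = 55465.
Minimum: 33845 at k=5.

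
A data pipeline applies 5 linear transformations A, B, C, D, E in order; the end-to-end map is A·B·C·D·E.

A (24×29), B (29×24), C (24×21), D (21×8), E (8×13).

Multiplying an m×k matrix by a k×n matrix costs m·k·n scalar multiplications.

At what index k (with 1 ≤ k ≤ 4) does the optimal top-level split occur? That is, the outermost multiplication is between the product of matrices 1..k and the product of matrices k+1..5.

Adjacent pairs: AB = 24·29·24 = 16704; BC = 29·24·21 = 14616; CD = 24·21·8 = 4032; DE = 21·8·13 = 2184.
Length 3: A..C: k=1: 0+14616+24·29·21=29232; k=2: 16704+0+24·24·21=28800 → min 28800 | B..D: k=2: 0+4032+29·24·8=9600; k=3: 14616+0+29·21·8=19488 → min 9600 | C..E: k=3: 0+2184+24·21·13=8736; k=4: 4032+0+24·8·13=6528 → min 6528.
Length 4: A..D: k=1: 0+9600+24·29·8=15168; k=2: 16704+4032+24·24·8=25344; k=3: 28800+0+24·21·8=32832 → min 15168 | B..E: k=2: 0+6528+29·24·13=15576; k=3: 14616+2184+29·21·13=24717; k=4: 9600+0+29·8·13=12616 → min 12616.
Top-level splits: k=1: (A..A)·(B..E) → 0+12616+24·29·13 = 21664; k=2: (A..B)·(C..E) → 16704+6528+24·24·13 = 30720; k=3: (A..C)·(D..E) → 28800+2184+24·21·13 = 37536; k=4: (A..D)·(E..E) → 15168+0+24·8·13 = 17664.
Best split is after D, i.e. k = 4.

4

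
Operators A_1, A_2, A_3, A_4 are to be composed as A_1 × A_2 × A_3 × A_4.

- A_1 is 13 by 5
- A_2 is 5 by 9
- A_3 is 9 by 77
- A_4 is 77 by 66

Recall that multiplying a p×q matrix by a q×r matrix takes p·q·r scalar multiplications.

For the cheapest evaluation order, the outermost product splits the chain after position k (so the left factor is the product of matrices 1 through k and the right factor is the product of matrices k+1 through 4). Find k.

Adjacent pairs: A_1A_2 = 13·5·9 = 585; A_2A_3 = 5·9·77 = 3465; A_3A_4 = 9·77·66 = 45738.
Length 3: A_1..A_3: k=1: 0+3465+13·5·77=8470; k=2: 585+0+13·9·77=9594 → min 8470 | A_2..A_4: k=2: 0+45738+5·9·66=48708; k=3: 3465+0+5·77·66=28875 → min 28875.
Top-level splits: k=1: (A_1..A_1)·(A_2..A_4) → 0+28875+13·5·66 = 33165; k=2: (A_1..A_2)·(A_3..A_4) → 585+45738+13·9·66 = 54045; k=3: (A_1..A_3)·(A_4..A_4) → 8470+0+13·77·66 = 74536.
Best split is after A_1, i.e. k = 1.

1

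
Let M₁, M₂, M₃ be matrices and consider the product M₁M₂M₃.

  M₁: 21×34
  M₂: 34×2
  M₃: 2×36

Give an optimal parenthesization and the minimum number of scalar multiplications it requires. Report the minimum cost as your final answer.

(M₁(M₂M₃)): cost 28152.
((M₁M₂)M₃): cost 2940.
Optimal: ((M₁M₂)M₃) with cost 2940.

2940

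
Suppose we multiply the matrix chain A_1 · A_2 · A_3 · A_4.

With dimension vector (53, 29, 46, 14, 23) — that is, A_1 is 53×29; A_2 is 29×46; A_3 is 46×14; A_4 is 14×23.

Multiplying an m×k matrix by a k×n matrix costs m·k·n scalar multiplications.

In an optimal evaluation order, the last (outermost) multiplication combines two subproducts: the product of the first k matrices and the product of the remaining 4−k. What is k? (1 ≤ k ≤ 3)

3

Adjacent pairs: A_1A_2 = 53·29·46 = 70702; A_2A_3 = 29·46·14 = 18676; A_3A_4 = 46·14·23 = 14812.
Length 3: A_1..A_3: k=1: 0+18676+53·29·14=40194; k=2: 70702+0+53·46·14=104834 → min 40194 | A_2..A_4: k=2: 0+14812+29·46·23=45494; k=3: 18676+0+29·14·23=28014 → min 28014.
Top-level splits: k=1: (A_1..A_1)·(A_2..A_4) → 0+28014+53·29·23 = 63365; k=2: (A_1..A_2)·(A_3..A_4) → 70702+14812+53·46·23 = 141588; k=3: (A_1..A_3)·(A_4..A_4) → 40194+0+53·14·23 = 57260.
Best split is after A_3, i.e. k = 3.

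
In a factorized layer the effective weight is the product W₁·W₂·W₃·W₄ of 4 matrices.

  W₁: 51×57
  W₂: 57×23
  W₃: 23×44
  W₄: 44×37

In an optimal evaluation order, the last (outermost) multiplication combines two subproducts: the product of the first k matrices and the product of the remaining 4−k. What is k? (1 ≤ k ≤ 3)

Adjacent pairs: W₁W₂ = 51·57·23 = 66861; W₂W₃ = 57·23·44 = 57684; W₃W₄ = 23·44·37 = 37444.
Length 3: W₁..W₃: k=1: 0+57684+51·57·44=185592; k=2: 66861+0+51·23·44=118473 → min 118473 | W₂..W₄: k=2: 0+37444+57·23·37=85951; k=3: 57684+0+57·44·37=150480 → min 85951.
Top-level splits: k=1: (W₁..W₁)·(W₂..W₄) → 0+85951+51·57·37 = 193510; k=2: (W₁..W₂)·(W₃..W₄) → 66861+37444+51·23·37 = 147706; k=3: (W₁..W₃)·(W₄..W₄) → 118473+0+51·44·37 = 201501.
Best split is after W₂, i.e. k = 2.

2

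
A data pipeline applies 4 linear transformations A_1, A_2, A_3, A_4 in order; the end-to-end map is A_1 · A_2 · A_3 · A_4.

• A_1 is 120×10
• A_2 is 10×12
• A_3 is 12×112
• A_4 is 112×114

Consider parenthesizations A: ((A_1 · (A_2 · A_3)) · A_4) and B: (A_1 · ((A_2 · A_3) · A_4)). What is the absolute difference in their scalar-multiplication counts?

1402080

Order A = ((A_1 · (A_2 · A_3)) · A_4): (A_2 · A_3): 10×12 by 12×112 → 10×112, cost 10·12·112 = 13440; (A_1 · (A_2 · A_3)): 120×10 by 10×112 → 120×112, cost 120·10·112 = 134400; cumulative 147840; ((A_1 · (A_2 · A_3)) · A_4): 120×112 by 112×114 → 120×114, cost 120·112·114 = 1532160; cumulative 1680000. Total 1680000.
Order B = (A_1 · ((A_2 · A_3) · A_4)): (A_2 · A_3): 10×12 by 12×112 → 10×112, cost 10·12·112 = 13440; ((A_2 · A_3) · A_4): 10×112 by 112×114 → 10×114, cost 10·112·114 = 127680; cumulative 141120; (A_1 · ((A_2 · A_3) · A_4)): 120×10 by 10×114 → 120×114, cost 120·10·114 = 136800; cumulative 277920. Total 277920.
Difference: |1680000 − 277920| = 1402080.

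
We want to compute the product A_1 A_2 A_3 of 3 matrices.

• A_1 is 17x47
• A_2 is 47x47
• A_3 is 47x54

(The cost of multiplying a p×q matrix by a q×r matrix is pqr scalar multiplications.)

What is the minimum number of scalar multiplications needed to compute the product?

Order (A_1 (A_2 A_3)): (A_2 A_3): 47×47 by 47×54 → 47×54, cost 47·47·54 = 119286; (A_1 (A_2 A_3)): 17×47 by 47×54 → 17×54, cost 17·47·54 = 43146; cumulative 162432. Total 162432.
Order ((A_1 A_2) A_3): (A_1 A_2): 17×47 by 47×47 → 17×47, cost 17·47·47 = 37553; ((A_1 A_2) A_3): 17×47 by 47×54 → 17×54, cost 17·47·54 = 43146; cumulative 80699. Total 80699.
Minimum: 80699.

80699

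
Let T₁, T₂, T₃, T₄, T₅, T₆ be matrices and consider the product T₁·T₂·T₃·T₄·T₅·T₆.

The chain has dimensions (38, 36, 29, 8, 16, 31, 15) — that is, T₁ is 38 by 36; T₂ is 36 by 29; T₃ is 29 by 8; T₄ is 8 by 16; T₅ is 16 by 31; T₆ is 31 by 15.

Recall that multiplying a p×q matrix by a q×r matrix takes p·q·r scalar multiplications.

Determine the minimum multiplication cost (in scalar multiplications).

31544

Adjacent pairs: T₁T₂ = 38·36·29 = 39672; T₂T₃ = 36·29·8 = 8352; T₃T₄ = 29·8·16 = 3712; T₄T₅ = 8·16·31 = 3968; T₅T₆ = 16·31·15 = 7440.
Length 3: T₁..T₃: k=1: 0+8352+38·36·8=19296; k=2: 39672+0+38·29·8=48488 → min 19296 | T₂..T₄: k=2: 0+3712+36·29·16=20416; k=3: 8352+0+36·8·16=12960 → min 12960 | T₃..T₅: k=3: 0+3968+29·8·31=11160; k=4: 3712+0+29·16·31=18096 → min 11160 | T₄..T₆: k=4: 0+7440+8·16·15=9360; k=5: 3968+0+8·31·15=7688 → min 7688.
Length 4: T₁..T₄: k=1: 0+12960+38·36·16=34848; k=2: 39672+3712+38·29·16=61016; k=3: 19296+0+38·8·16=24160 → min 24160 | T₂..T₅: k=2: 0+11160+36·29·31=43524; k=3: 8352+3968+36·8·31=21248; k=4: 12960+0+36·16·31=30816 → min 21248 | T₃..T₆: k=3: 0+7688+29·8·15=11168; k=4: 3712+7440+29·16·15=18112; k=5: 11160+0+29·31·15=24645 → min 11168.
Length 5: T₁..T₅: k=1: 0+21248+38·36·31=63656; k=2: 39672+11160+38·29·31=84994; k=3: 19296+3968+38·8·31=32688; k=4: 24160+0+38·16·31=43008 → min 32688 | T₂..T₆: k=2: 0+11168+36·29·15=26828; k=3: 8352+7688+36·8·15=20360; k=4: 12960+7440+36·16·15=29040; k=5: 21248+0+36·31·15=37988 → min 20360.
Length 6: T₁..T₆: k=1: 0+20360+38·36·15=40880; k=2: 39672+11168+38·29·15=67370; k=3: 19296+7688+38·8·15=31544; k=4: 24160+7440+38·16·15=40720; k=5: 32688+0+38·31·15=50358 → min 31544.
Optimal order: ((T₁·(T₂·T₃))·((T₄·T₅)·T₆)) with cost 31544.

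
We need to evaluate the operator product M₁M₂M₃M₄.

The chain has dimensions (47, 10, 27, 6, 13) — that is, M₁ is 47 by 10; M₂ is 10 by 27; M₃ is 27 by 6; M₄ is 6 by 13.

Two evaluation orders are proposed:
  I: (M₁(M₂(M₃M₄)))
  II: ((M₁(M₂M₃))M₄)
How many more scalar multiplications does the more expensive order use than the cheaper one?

Order I = (M₁(M₂(M₃M₄))): (M₃M₄): 27×6 by 6×13 → 27×13, cost 27·6·13 = 2106; (M₂(M₃M₄)): 10×27 by 27×13 → 10×13, cost 10·27·13 = 3510; cumulative 5616; (M₁(M₂(M₃M₄))): 47×10 by 10×13 → 47×13, cost 47·10·13 = 6110; cumulative 11726. Total 11726.
Order II = ((M₁(M₂M₃))M₄): (M₂M₃): 10×27 by 27×6 → 10×6, cost 10·27·6 = 1620; (M₁(M₂M₃)): 47×10 by 10×6 → 47×6, cost 47·10·6 = 2820; cumulative 4440; ((M₁(M₂M₃))M₄): 47×6 by 6×13 → 47×13, cost 47·6·13 = 3666; cumulative 8106. Total 8106.
Difference: |11726 − 8106| = 3620.

3620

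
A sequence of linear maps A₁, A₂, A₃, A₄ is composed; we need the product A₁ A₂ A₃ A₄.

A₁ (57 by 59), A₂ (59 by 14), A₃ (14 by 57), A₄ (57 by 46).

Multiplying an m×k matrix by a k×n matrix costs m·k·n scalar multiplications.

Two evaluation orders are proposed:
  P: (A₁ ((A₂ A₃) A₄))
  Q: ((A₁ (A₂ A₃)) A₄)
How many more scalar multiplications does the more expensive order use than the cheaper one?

Order P = (A₁ ((A₂ A₃) A₄)): (A₂ A₃): 59×14 by 14×57 → 59×57, cost 59·14·57 = 47082; ((A₂ A₃) A₄): 59×57 by 57×46 → 59×46, cost 59·57·46 = 154698; cumulative 201780; (A₁ ((A₂ A₃) A₄)): 57×59 by 59×46 → 57×46, cost 57·59·46 = 154698; cumulative 356478. Total 356478.
Order Q = ((A₁ (A₂ A₃)) A₄): (A₂ A₃): 59×14 by 14×57 → 59×57, cost 59·14·57 = 47082; (A₁ (A₂ A₃)): 57×59 by 59×57 → 57×57, cost 57·59·57 = 191691; cumulative 238773; ((A₁ (A₂ A₃)) A₄): 57×57 by 57×46 → 57×46, cost 57·57·46 = 149454; cumulative 388227. Total 388227.
Difference: |356478 − 388227| = 31749.

31749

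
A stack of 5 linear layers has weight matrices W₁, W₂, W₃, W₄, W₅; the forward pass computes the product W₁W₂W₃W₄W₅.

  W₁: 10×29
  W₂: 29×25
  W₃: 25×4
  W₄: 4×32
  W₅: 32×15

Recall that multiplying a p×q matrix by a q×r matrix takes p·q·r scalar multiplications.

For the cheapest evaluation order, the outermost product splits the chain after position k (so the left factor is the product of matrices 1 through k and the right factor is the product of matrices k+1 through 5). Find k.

3

Adjacent pairs: W₁W₂ = 10·29·25 = 7250; W₂W₃ = 29·25·4 = 2900; W₃W₄ = 25·4·32 = 3200; W₄W₅ = 4·32·15 = 1920.
Length 3: W₁..W₃: k=1: 0+2900+10·29·4=4060; k=2: 7250+0+10·25·4=8250 → min 4060 | W₂..W₄: k=2: 0+3200+29·25·32=26400; k=3: 2900+0+29·4·32=6612 → min 6612 | W₃..W₅: k=3: 0+1920+25·4·15=3420; k=4: 3200+0+25·32·15=15200 → min 3420.
Length 4: W₁..W₄: k=1: 0+6612+10·29·32=15892; k=2: 7250+3200+10·25·32=18450; k=3: 4060+0+10·4·32=5340 → min 5340 | W₂..W₅: k=2: 0+3420+29·25·15=14295; k=3: 2900+1920+29·4·15=6560; k=4: 6612+0+29·32·15=20532 → min 6560.
Top-level splits: k=1: (W₁..W₁)·(W₂..W₅) → 0+6560+10·29·15 = 10910; k=2: (W₁..W₂)·(W₃..W₅) → 7250+3420+10·25·15 = 14420; k=3: (W₁..W₃)·(W₄..W₅) → 4060+1920+10·4·15 = 6580; k=4: (W₁..W₄)·(W₅..W₅) → 5340+0+10·32·15 = 10140.
Best split is after W₃, i.e. k = 3.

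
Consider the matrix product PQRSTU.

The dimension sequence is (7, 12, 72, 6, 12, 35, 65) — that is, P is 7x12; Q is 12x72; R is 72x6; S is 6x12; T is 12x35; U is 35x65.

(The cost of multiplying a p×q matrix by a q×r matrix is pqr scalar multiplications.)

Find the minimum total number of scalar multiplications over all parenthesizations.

Adjacent pairs: PQ = 7·12·72 = 6048; QR = 12·72·6 = 5184; RS = 72·6·12 = 5184; ST = 6·12·35 = 2520; TU = 12·35·65 = 27300.
Length 3: P..R: k=1: 0+5184+7·12·6=5688; k=2: 6048+0+7·72·6=9072 → min 5688 | Q..S: k=2: 0+5184+12·72·12=15552; k=3: 5184+0+12·6·12=6048 → min 6048 | R..T: k=3: 0+2520+72·6·35=17640; k=4: 5184+0+72·12·35=35424 → min 17640 | S..U: k=4: 0+27300+6·12·65=31980; k=5: 2520+0+6·35·65=16170 → min 16170.
Length 4: P..S: k=1: 0+6048+7·12·12=7056; k=2: 6048+5184+7·72·12=17280; k=3: 5688+0+7·6·12=6192 → min 6192 | Q..T: k=2: 0+17640+12·72·35=47880; k=3: 5184+2520+12·6·35=10224; k=4: 6048+0+12·12·35=11088 → min 10224 | R..U: k=3: 0+16170+72·6·65=44250; k=4: 5184+27300+72·12·65=88644; k=5: 17640+0+72·35·65=181440 → min 44250.
Length 5: P..T: k=1: 0+10224+7·12·35=13164; k=2: 6048+17640+7·72·35=41328; k=3: 5688+2520+7·6·35=9678; k=4: 6192+0+7·12·35=9132 → min 9132 | Q..U: k=2: 0+44250+12·72·65=100410; k=3: 5184+16170+12·6·65=26034; k=4: 6048+27300+12·12·65=42708; k=5: 10224+0+12·35·65=37524 → min 26034.
Length 6: P..U: k=1: 0+26034+7·12·65=31494; k=2: 6048+44250+7·72·65=83058; k=3: 5688+16170+7·6·65=24588; k=4: 6192+27300+7·12·65=38952; k=5: 9132+0+7·35·65=25057 → min 24588.
Optimal order: ((P(QR))((ST)U)) with cost 24588.

24588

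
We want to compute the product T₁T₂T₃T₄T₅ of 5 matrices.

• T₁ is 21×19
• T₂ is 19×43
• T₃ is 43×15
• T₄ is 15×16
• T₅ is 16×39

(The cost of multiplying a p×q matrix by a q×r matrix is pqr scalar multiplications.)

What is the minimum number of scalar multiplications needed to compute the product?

36303

Adjacent pairs: T₁T₂ = 21·19·43 = 17157; T₂T₃ = 19·43·15 = 12255; T₃T₄ = 43·15·16 = 10320; T₄T₅ = 15·16·39 = 9360.
Length 3: T₁..T₃: k=1: 0+12255+21·19·15=18240; k=2: 17157+0+21·43·15=30702 → min 18240 | T₂..T₄: k=2: 0+10320+19·43·16=23392; k=3: 12255+0+19·15·16=16815 → min 16815 | T₃..T₅: k=3: 0+9360+43·15·39=34515; k=4: 10320+0+43·16·39=37152 → min 34515.
Length 4: T₁..T₄: k=1: 0+16815+21·19·16=23199; k=2: 17157+10320+21·43·16=41925; k=3: 18240+0+21·15·16=23280 → min 23199 | T₂..T₅: k=2: 0+34515+19·43·39=66378; k=3: 12255+9360+19·15·39=32730; k=4: 16815+0+19·16·39=28671 → min 28671.
Length 5: T₁..T₅: k=1: 0+28671+21·19·39=44232; k=2: 17157+34515+21·43·39=86889; k=3: 18240+9360+21·15·39=39885; k=4: 23199+0+21·16·39=36303 → min 36303.
Optimal order: ((T₁((T₂T₃)T₄))T₅) with cost 36303.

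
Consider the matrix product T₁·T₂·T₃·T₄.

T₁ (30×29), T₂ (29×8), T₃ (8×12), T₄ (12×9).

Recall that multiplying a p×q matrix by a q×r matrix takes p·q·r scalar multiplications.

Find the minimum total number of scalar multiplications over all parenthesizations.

Adjacent pairs: T₁T₂ = 30·29·8 = 6960; T₂T₃ = 29·8·12 = 2784; T₃T₄ = 8·12·9 = 864.
Length 3: T₁..T₃: k=1: 0+2784+30·29·12=13224; k=2: 6960+0+30·8·12=9840 → min 9840 | T₂..T₄: k=2: 0+864+29·8·9=2952; k=3: 2784+0+29·12·9=5916 → min 2952.
Length 4: T₁..T₄: k=1: 0+2952+30·29·9=10782; k=2: 6960+864+30·8·9=9984; k=3: 9840+0+30·12·9=13080 → min 9984.
Optimal order: ((T₁·T₂)·(T₃·T₄)) with cost 9984.

9984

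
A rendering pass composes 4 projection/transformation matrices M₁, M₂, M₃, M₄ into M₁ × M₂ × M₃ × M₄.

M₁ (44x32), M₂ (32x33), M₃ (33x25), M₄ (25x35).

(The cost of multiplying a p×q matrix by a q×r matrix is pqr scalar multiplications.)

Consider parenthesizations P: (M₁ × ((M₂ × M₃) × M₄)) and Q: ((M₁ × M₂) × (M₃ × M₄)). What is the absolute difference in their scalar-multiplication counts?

22479

Order P = (M₁ × ((M₂ × M₃) × M₄)): (M₂ × M₃): 32×33 by 33×25 → 32×25, cost 32·33·25 = 26400; ((M₂ × M₃) × M₄): 32×25 by 25×35 → 32×35, cost 32·25·35 = 28000; cumulative 54400; (M₁ × ((M₂ × M₃) × M₄)): 44×32 by 32×35 → 44×35, cost 44·32·35 = 49280; cumulative 103680. Total 103680.
Order Q = ((M₁ × M₂) × (M₃ × M₄)): (M₁ × M₂): 44×32 by 32×33 → 44×33, cost 44·32·33 = 46464; (M₃ × M₄): 33×25 by 25×35 → 33×35, cost 33·25·35 = 28875; ((M₁ × M₂) × (M₃ × M₄)): 44×33 by 33×35 → 44×35, cost 44·33·35 = 50820; cumulative 126159. Total 126159.
Difference: |103680 − 126159| = 22479.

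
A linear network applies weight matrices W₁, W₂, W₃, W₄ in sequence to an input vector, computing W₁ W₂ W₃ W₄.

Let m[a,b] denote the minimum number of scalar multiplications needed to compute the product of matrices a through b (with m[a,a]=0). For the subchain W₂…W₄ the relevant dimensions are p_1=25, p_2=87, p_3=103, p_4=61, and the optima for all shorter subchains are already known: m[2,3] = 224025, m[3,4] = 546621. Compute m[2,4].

m[2,4] = min over k∈[2,3] of m[2,k]+m[k+1,4]+p_{1}·p_k·p_{4}.
k=2: 0 + 546621 + 25·87·61 = 679296; k=3: 224025 + 0 + 25·103·61 = 381100.
Minimum: 381100 at k=3.

381100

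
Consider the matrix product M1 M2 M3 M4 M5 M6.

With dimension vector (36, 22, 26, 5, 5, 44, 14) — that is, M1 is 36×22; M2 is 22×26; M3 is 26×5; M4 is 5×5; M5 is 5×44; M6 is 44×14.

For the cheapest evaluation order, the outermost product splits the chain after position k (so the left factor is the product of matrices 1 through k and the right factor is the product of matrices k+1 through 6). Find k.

3

Adjacent pairs: M1M2 = 36·22·26 = 20592; M2M3 = 22·26·5 = 2860; M3M4 = 26·5·5 = 650; M4M5 = 5·5·44 = 1100; M5M6 = 5·44·14 = 3080.
Length 3: M1..M3: k=1: 0+2860+36·22·5=6820; k=2: 20592+0+36·26·5=25272 → min 6820 | M2..M4: k=2: 0+650+22·26·5=3510; k=3: 2860+0+22·5·5=3410 → min 3410 | M3..M5: k=3: 0+1100+26·5·44=6820; k=4: 650+0+26·5·44=6370 → min 6370 | M4..M6: k=4: 0+3080+5·5·14=3430; k=5: 1100+0+5·44·14=4180 → min 3430.
Length 4: M1..M4: k=1: 0+3410+36·22·5=7370; k=2: 20592+650+36·26·5=25922; k=3: 6820+0+36·5·5=7720 → min 7370 | M2..M5: k=2: 0+6370+22·26·44=31538; k=3: 2860+1100+22·5·44=8800; k=4: 3410+0+22·5·44=8250 → min 8250 | M3..M6: k=3: 0+3430+26·5·14=5250; k=4: 650+3080+26·5·14=5550; k=5: 6370+0+26·44·14=22386 → min 5250.
Length 5: M1..M5: k=1: 0+8250+36·22·44=43098; k=2: 20592+6370+36·26·44=68146; k=3: 6820+1100+36·5·44=15840; k=4: 7370+0+36·5·44=15290 → min 15290 | M2..M6: k=2: 0+5250+22·26·14=13258; k=3: 2860+3430+22·5·14=7830; k=4: 3410+3080+22·5·14=8030; k=5: 8250+0+22·44·14=21802 → min 7830.
Top-level splits: k=1: (M1..M1)·(M2..M6) → 0+7830+36·22·14 = 18918; k=2: (M1..M2)·(M3..M6) → 20592+5250+36·26·14 = 38946; k=3: (M1..M3)·(M4..M6) → 6820+3430+36·5·14 = 12770; k=4: (M1..M4)·(M5..M6) → 7370+3080+36·5·14 = 12970; k=5: (M1..M5)·(M6..M6) → 15290+0+36·44·14 = 37466.
Best split is after M3, i.e. k = 3.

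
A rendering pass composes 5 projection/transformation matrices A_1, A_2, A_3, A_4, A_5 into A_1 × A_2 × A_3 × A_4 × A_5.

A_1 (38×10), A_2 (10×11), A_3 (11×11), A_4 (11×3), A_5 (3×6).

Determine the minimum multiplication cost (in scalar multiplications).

2517

Adjacent pairs: A_1A_2 = 38·10·11 = 4180; A_2A_3 = 10·11·11 = 1210; A_3A_4 = 11·11·3 = 363; A_4A_5 = 11·3·6 = 198.
Length 3: A_1..A_3: k=1: 0+1210+38·10·11=5390; k=2: 4180+0+38·11·11=8778 → min 5390 | A_2..A_4: k=2: 0+363+10·11·3=693; k=3: 1210+0+10·11·3=1540 → min 693 | A_3..A_5: k=3: 0+198+11·11·6=924; k=4: 363+0+11·3·6=561 → min 561.
Length 4: A_1..A_4: k=1: 0+693+38·10·3=1833; k=2: 4180+363+38·11·3=5797; k=3: 5390+0+38·11·3=6644 → min 1833 | A_2..A_5: k=2: 0+561+10·11·6=1221; k=3: 1210+198+10·11·6=2068; k=4: 693+0+10·3·6=873 → min 873.
Length 5: A_1..A_5: k=1: 0+873+38·10·6=3153; k=2: 4180+561+38·11·6=7249; k=3: 5390+198+38·11·6=8096; k=4: 1833+0+38·3·6=2517 → min 2517.
Optimal order: ((A_1 × (A_2 × (A_3 × A_4))) × A_5) with cost 2517.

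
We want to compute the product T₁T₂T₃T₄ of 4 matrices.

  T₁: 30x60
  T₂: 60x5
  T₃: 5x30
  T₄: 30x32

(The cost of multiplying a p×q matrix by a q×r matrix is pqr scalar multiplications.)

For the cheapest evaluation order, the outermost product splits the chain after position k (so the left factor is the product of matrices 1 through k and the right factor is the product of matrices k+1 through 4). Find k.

2

Adjacent pairs: T₁T₂ = 30·60·5 = 9000; T₂T₃ = 60·5·30 = 9000; T₃T₄ = 5·30·32 = 4800.
Length 3: T₁..T₃: k=1: 0+9000+30·60·30=63000; k=2: 9000+0+30·5·30=13500 → min 13500 | T₂..T₄: k=2: 0+4800+60·5·32=14400; k=3: 9000+0+60·30·32=66600 → min 14400.
Top-level splits: k=1: (T₁..T₁)·(T₂..T₄) → 0+14400+30·60·32 = 72000; k=2: (T₁..T₂)·(T₃..T₄) → 9000+4800+30·5·32 = 18600; k=3: (T₁..T₃)·(T₄..T₄) → 13500+0+30·30·32 = 42300.
Best split is after T₂, i.e. k = 2.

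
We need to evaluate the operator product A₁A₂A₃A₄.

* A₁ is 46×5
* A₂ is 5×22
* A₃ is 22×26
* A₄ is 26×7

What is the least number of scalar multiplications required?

5380

Adjacent pairs: A₁A₂ = 46·5·22 = 5060; A₂A₃ = 5·22·26 = 2860; A₃A₄ = 22·26·7 = 4004.
Length 3: A₁..A₃: k=1: 0+2860+46·5·26=8840; k=2: 5060+0+46·22·26=31372 → min 8840 | A₂..A₄: k=2: 0+4004+5·22·7=4774; k=3: 2860+0+5·26·7=3770 → min 3770.
Length 4: A₁..A₄: k=1: 0+3770+46·5·7=5380; k=2: 5060+4004+46·22·7=16148; k=3: 8840+0+46·26·7=17212 → min 5380.
Optimal order: (A₁((A₂A₃)A₄)) with cost 5380.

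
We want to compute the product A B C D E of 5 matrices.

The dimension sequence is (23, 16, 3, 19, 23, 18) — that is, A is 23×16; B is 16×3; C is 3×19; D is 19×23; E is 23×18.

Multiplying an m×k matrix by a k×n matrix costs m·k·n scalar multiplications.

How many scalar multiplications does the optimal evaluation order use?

4899

Adjacent pairs: AB = 23·16·3 = 1104; BC = 16·3·19 = 912; CD = 3·19·23 = 1311; DE = 19·23·18 = 7866.
Length 3: A..C: k=1: 0+912+23·16·19=7904; k=2: 1104+0+23·3·19=2415 → min 2415 | B..D: k=2: 0+1311+16·3·23=2415; k=3: 912+0+16·19·23=7904 → min 2415 | C..E: k=3: 0+7866+3·19·18=8892; k=4: 1311+0+3·23·18=2553 → min 2553.
Length 4: A..D: k=1: 0+2415+23·16·23=10879; k=2: 1104+1311+23·3·23=4002; k=3: 2415+0+23·19·23=12466 → min 4002 | B..E: k=2: 0+2553+16·3·18=3417; k=3: 912+7866+16·19·18=14250; k=4: 2415+0+16·23·18=9039 → min 3417.
Length 5: A..E: k=1: 0+3417+23·16·18=10041; k=2: 1104+2553+23·3·18=4899; k=3: 2415+7866+23·19·18=18147; k=4: 4002+0+23·23·18=13524 → min 4899.
Optimal order: ((A B) ((C D) E)) with cost 4899.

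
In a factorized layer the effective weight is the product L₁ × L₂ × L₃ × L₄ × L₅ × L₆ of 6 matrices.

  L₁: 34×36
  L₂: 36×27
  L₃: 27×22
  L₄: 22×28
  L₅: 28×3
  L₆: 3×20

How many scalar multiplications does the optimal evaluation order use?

12258

Adjacent pairs: L₁L₂ = 34·36·27 = 33048; L₂L₃ = 36·27·22 = 21384; L₃L₄ = 27·22·28 = 16632; L₄L₅ = 22·28·3 = 1848; L₅L₆ = 28·3·20 = 1680.
Length 3: L₁..L₃: k=1: 0+21384+34·36·22=48312; k=2: 33048+0+34·27·22=53244 → min 48312 | L₂..L₄: k=2: 0+16632+36·27·28=43848; k=3: 21384+0+36·22·28=43560 → min 43560 | L₃..L₅: k=3: 0+1848+27·22·3=3630; k=4: 16632+0+27·28·3=18900 → min 3630 | L₄..L₆: k=4: 0+1680+22·28·20=14000; k=5: 1848+0+22·3·20=3168 → min 3168.
Length 4: L₁..L₄: k=1: 0+43560+34·36·28=77832; k=2: 33048+16632+34·27·28=75384; k=3: 48312+0+34·22·28=69256 → min 69256 | L₂..L₅: k=2: 0+3630+36·27·3=6546; k=3: 21384+1848+36·22·3=25608; k=4: 43560+0+36·28·3=46584 → min 6546 | L₃..L₆: k=3: 0+3168+27·22·20=15048; k=4: 16632+1680+27·28·20=33432; k=5: 3630+0+27·3·20=5250 → min 5250.
Length 5: L₁..L₅: k=1: 0+6546+34·36·3=10218; k=2: 33048+3630+34·27·3=39432; k=3: 48312+1848+34·22·3=52404; k=4: 69256+0+34·28·3=72112 → min 10218 | L₂..L₆: k=2: 0+5250+36·27·20=24690; k=3: 21384+3168+36·22·20=40392; k=4: 43560+1680+36·28·20=65400; k=5: 6546+0+36·3·20=8706 → min 8706.
Length 6: L₁..L₆: k=1: 0+8706+34·36·20=33186; k=2: 33048+5250+34·27·20=56658; k=3: 48312+3168+34·22·20=66440; k=4: 69256+1680+34·28·20=89976; k=5: 10218+0+34·3·20=12258 → min 12258.
Optimal order: ((L₁ × (L₂ × (L₃ × (L₄ × L₅)))) × L₆) with cost 12258.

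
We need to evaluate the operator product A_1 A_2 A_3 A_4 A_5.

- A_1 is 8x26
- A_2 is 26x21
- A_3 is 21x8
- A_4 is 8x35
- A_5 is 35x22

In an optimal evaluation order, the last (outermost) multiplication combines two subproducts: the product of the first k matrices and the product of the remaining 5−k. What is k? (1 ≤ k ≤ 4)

3

Adjacent pairs: A_1A_2 = 8·26·21 = 4368; A_2A_3 = 26·21·8 = 4368; A_3A_4 = 21·8·35 = 5880; A_4A_5 = 8·35·22 = 6160.
Length 3: A_1..A_3: k=1: 0+4368+8·26·8=6032; k=2: 4368+0+8·21·8=5712 → min 5712 | A_2..A_4: k=2: 0+5880+26·21·35=24990; k=3: 4368+0+26·8·35=11648 → min 11648 | A_3..A_5: k=3: 0+6160+21·8·22=9856; k=4: 5880+0+21·35·22=22050 → min 9856.
Length 4: A_1..A_4: k=1: 0+11648+8·26·35=18928; k=2: 4368+5880+8·21·35=16128; k=3: 5712+0+8·8·35=7952 → min 7952 | A_2..A_5: k=2: 0+9856+26·21·22=21868; k=3: 4368+6160+26·8·22=15104; k=4: 11648+0+26·35·22=31668 → min 15104.
Top-level splits: k=1: (A_1..A_1)·(A_2..A_5) → 0+15104+8·26·22 = 19680; k=2: (A_1..A_2)·(A_3..A_5) → 4368+9856+8·21·22 = 17920; k=3: (A_1..A_3)·(A_4..A_5) → 5712+6160+8·8·22 = 13280; k=4: (A_1..A_4)·(A_5..A_5) → 7952+0+8·35·22 = 14112.
Best split is after A_3, i.e. k = 3.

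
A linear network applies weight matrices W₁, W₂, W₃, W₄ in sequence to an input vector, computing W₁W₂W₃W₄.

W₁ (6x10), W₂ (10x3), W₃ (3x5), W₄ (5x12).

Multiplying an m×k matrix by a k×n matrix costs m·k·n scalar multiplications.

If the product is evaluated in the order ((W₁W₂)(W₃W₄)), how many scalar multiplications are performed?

576

(W₁W₂): 6×10 by 10×3 → 6×3, cost 6·10·3 = 180
(W₃W₄): 3×5 by 5×12 → 3×12, cost 3·5·12 = 180
((W₁W₂)(W₃W₄)): 6×3 by 3×12 → 6×12, cost 6·3·12 = 216; cumulative 576
Total: 576 scalar multiplications.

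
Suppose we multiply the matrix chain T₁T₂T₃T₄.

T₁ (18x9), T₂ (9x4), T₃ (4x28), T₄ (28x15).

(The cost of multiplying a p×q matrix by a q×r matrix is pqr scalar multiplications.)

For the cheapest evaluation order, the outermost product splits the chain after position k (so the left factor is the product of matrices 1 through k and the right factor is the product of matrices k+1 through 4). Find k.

2

Adjacent pairs: T₁T₂ = 18·9·4 = 648; T₂T₃ = 9·4·28 = 1008; T₃T₄ = 4·28·15 = 1680.
Length 3: T₁..T₃: k=1: 0+1008+18·9·28=5544; k=2: 648+0+18·4·28=2664 → min 2664 | T₂..T₄: k=2: 0+1680+9·4·15=2220; k=3: 1008+0+9·28·15=4788 → min 2220.
Top-level splits: k=1: (T₁..T₁)·(T₂..T₄) → 0+2220+18·9·15 = 4650; k=2: (T₁..T₂)·(T₃..T₄) → 648+1680+18·4·15 = 3408; k=3: (T₁..T₃)·(T₄..T₄) → 2664+0+18·28·15 = 10224.
Best split is after T₂, i.e. k = 2.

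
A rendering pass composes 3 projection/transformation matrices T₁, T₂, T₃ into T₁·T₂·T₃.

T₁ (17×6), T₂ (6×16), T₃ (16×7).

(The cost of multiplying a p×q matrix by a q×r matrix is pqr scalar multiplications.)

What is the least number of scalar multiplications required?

Order (T₁·(T₂·T₃)): (T₂·T₃): 6×16 by 16×7 → 6×7, cost 6·16·7 = 672; (T₁·(T₂·T₃)): 17×6 by 6×7 → 17×7, cost 17·6·7 = 714; cumulative 1386. Total 1386.
Order ((T₁·T₂)·T₃): (T₁·T₂): 17×6 by 6×16 → 17×16, cost 17·6·16 = 1632; ((T₁·T₂)·T₃): 17×16 by 16×7 → 17×7, cost 17·16·7 = 1904; cumulative 3536. Total 3536.
Minimum: 1386.

1386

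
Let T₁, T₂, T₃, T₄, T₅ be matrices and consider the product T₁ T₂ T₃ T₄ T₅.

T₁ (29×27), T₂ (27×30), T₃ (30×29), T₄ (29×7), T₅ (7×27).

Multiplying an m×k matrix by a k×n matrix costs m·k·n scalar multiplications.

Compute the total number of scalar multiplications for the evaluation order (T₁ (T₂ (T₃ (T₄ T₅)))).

71982

(T₄ T₅): 29×7 by 7×27 → 29×27, cost 29·7·27 = 5481
(T₃ (T₄ T₅)): 30×29 by 29×27 → 30×27, cost 30·29·27 = 23490; cumulative 28971
(T₂ (T₃ (T₄ T₅))): 27×30 by 30×27 → 27×27, cost 27·30·27 = 21870; cumulative 50841
(T₁ (T₂ (T₃ (T₄ T₅)))): 29×27 by 27×27 → 29×27, cost 29·27·27 = 21141; cumulative 71982
Total: 71982 scalar multiplications.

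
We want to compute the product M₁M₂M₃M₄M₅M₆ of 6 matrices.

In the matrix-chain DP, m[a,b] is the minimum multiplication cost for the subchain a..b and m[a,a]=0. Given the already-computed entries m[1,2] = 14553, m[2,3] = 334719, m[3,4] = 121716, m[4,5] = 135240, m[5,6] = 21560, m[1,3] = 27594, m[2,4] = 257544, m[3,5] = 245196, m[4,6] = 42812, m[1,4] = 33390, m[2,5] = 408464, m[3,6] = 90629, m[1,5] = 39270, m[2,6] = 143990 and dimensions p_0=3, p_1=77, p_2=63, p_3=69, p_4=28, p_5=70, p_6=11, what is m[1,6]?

41580

m[1,6] = min over k∈[1,5] of m[1,k]+m[k+1,6]+p_{0}·p_k·p_{6}.
k=1: 0 + 143990 + 3·77·11 = 146531; k=2: 14553 + 90629 + 3·63·11 = 107261; k=3: 27594 + 42812 + 3·69·11 = 72683; k=4: 33390 + 21560 + 3·28·11 = 55874; k=5: 39270 + 0 + 3·70·11 = 41580.
Minimum: 41580 at k=5.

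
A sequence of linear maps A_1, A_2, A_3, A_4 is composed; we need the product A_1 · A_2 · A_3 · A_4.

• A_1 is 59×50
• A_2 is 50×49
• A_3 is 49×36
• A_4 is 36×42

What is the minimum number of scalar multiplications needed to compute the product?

283608

Adjacent pairs: A_1A_2 = 59·50·49 = 144550; A_2A_3 = 50·49·36 = 88200; A_3A_4 = 49·36·42 = 74088.
Length 3: A_1..A_3: k=1: 0+88200+59·50·36=194400; k=2: 144550+0+59·49·36=248626 → min 194400 | A_2..A_4: k=2: 0+74088+50·49·42=176988; k=3: 88200+0+50·36·42=163800 → min 163800.
Length 4: A_1..A_4: k=1: 0+163800+59·50·42=287700; k=2: 144550+74088+59·49·42=340060; k=3: 194400+0+59·36·42=283608 → min 283608.
Optimal order: ((A_1 · (A_2 · A_3)) · A_4) with cost 283608.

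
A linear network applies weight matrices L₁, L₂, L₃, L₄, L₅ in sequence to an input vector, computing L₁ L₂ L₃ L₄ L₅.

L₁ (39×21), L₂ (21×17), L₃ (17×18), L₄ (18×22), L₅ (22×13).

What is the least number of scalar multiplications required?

24414

Adjacent pairs: L₁L₂ = 39·21·17 = 13923; L₂L₃ = 21·17·18 = 6426; L₃L₄ = 17·18·22 = 6732; L₄L₅ = 18·22·13 = 5148.
Length 3: L₁..L₃: k=1: 0+6426+39·21·18=21168; k=2: 13923+0+39·17·18=25857 → min 21168 | L₂..L₄: k=2: 0+6732+21·17·22=14586; k=3: 6426+0+21·18·22=14742 → min 14586 | L₃..L₅: k=3: 0+5148+17·18·13=9126; k=4: 6732+0+17·22·13=11594 → min 9126.
Length 4: L₁..L₄: k=1: 0+14586+39·21·22=32604; k=2: 13923+6732+39·17·22=35241; k=3: 21168+0+39·18·22=36612 → min 32604 | L₂..L₅: k=2: 0+9126+21·17·13=13767; k=3: 6426+5148+21·18·13=16488; k=4: 14586+0+21·22·13=20592 → min 13767.
Length 5: L₁..L₅: k=1: 0+13767+39·21·13=24414; k=2: 13923+9126+39·17·13=31668; k=3: 21168+5148+39·18·13=35442; k=4: 32604+0+39·22·13=43758 → min 24414.
Optimal order: (L₁ (L₂ (L₃ (L₄ L₅)))) with cost 24414.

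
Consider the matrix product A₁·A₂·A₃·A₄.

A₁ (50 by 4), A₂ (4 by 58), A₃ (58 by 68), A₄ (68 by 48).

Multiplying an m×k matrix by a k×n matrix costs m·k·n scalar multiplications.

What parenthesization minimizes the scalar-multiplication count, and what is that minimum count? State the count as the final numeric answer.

Adjacent pairs: A₁A₂ = 50·4·58 = 11600; A₂A₃ = 4·58·68 = 15776; A₃A₄ = 58·68·48 = 189312.
Length 3: A₁..A₃: k=1: 0+15776+50·4·68=29376; k=2: 11600+0+50·58·68=208800 → min 29376 | A₂..A₄: k=2: 0+189312+4·58·48=200448; k=3: 15776+0+4·68·48=28832 → min 28832.
Length 4: A₁..A₄: k=1: 0+28832+50·4·48=38432; k=2: 11600+189312+50·58·48=340112; k=3: 29376+0+50·68·48=192576 → min 38432.
Optimal parenthesization: (A₁·((A₂·A₃)·A₄)) with cost 38432.

38432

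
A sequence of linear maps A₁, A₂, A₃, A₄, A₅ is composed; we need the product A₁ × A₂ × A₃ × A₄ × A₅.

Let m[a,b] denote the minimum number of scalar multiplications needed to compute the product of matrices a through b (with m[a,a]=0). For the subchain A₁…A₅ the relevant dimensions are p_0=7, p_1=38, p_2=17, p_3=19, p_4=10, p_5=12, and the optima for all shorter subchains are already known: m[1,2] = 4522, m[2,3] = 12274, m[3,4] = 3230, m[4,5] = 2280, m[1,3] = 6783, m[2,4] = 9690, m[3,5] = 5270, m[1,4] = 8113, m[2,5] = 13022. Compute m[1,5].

8953

m[1,5] = min over k∈[1,4] of m[1,k]+m[k+1,5]+p_{0}·p_k·p_{5}.
k=1: 0 + 13022 + 7·38·12 = 16214; k=2: 4522 + 5270 + 7·17·12 = 11220; k=3: 6783 + 2280 + 7·19·12 = 10659; k=4: 8113 + 0 + 7·10·12 = 8953.
Minimum: 8953 at k=4.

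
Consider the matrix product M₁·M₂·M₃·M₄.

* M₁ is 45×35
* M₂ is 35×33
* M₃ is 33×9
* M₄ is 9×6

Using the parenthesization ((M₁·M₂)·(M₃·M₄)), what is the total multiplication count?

62667

(M₁·M₂): 45×35 by 35×33 → 45×33, cost 45·35·33 = 51975
(M₃·M₄): 33×9 by 9×6 → 33×6, cost 33·9·6 = 1782
((M₁·M₂)·(M₃·M₄)): 45×33 by 33×6 → 45×6, cost 45·33·6 = 8910; cumulative 62667
Total: 62667 scalar multiplications.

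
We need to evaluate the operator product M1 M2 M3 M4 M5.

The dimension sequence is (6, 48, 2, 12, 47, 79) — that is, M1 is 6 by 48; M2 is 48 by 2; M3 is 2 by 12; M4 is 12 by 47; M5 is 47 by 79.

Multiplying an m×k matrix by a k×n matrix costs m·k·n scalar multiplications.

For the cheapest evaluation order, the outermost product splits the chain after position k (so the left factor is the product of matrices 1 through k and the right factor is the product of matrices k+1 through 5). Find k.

2

Adjacent pairs: M1M2 = 6·48·2 = 576; M2M3 = 48·2·12 = 1152; M3M4 = 2·12·47 = 1128; M4M5 = 12·47·79 = 44556.
Length 3: M1..M3: k=1: 0+1152+6·48·12=4608; k=2: 576+0+6·2·12=720 → min 720 | M2..M4: k=2: 0+1128+48·2·47=5640; k=3: 1152+0+48·12·47=28224 → min 5640 | M3..M5: k=3: 0+44556+2·12·79=46452; k=4: 1128+0+2·47·79=8554 → min 8554.
Length 4: M1..M4: k=1: 0+5640+6·48·47=19176; k=2: 576+1128+6·2·47=2268; k=3: 720+0+6·12·47=4104 → min 2268 | M2..M5: k=2: 0+8554+48·2·79=16138; k=3: 1152+44556+48·12·79=91212; k=4: 5640+0+48·47·79=183864 → min 16138.
Top-level splits: k=1: (M1..M1)·(M2..M5) → 0+16138+6·48·79 = 38890; k=2: (M1..M2)·(M3..M5) → 576+8554+6·2·79 = 10078; k=3: (M1..M3)·(M4..M5) → 720+44556+6·12·79 = 50964; k=4: (M1..M4)·(M5..M5) → 2268+0+6·47·79 = 24546.
Best split is after M2, i.e. k = 2.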